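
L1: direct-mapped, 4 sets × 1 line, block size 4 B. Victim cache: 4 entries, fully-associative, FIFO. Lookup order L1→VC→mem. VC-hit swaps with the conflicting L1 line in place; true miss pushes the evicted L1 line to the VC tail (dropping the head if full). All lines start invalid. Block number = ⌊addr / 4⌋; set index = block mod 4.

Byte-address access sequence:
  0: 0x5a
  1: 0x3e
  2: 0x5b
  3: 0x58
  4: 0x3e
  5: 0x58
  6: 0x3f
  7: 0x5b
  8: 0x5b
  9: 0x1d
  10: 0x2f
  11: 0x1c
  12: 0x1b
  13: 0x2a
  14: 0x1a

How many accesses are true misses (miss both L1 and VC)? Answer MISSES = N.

#0 0x5a→b22/s2 MISS; vc=[]
#1 0x3e→b15/s3 MISS; vc=[]
#2 0x5b→b22/s2 L1-HIT; vc=[]
#3 0x58→b22/s2 L1-HIT; vc=[]
#4 0x3e→b15/s3 L1-HIT; vc=[]
#5 0x58→b22/s2 L1-HIT; vc=[]
#6 0x3f→b15/s3 L1-HIT; vc=[]
#7 0x5b→b22/s2 L1-HIT; vc=[]
#8 0x5b→b22/s2 L1-HIT; vc=[]
#9 0x1d→b7/s3 MISS; vc=[15]
#10 0x2f→b11/s3 MISS; vc=[15,7]
#11 0x1c→b7/s3 VC-HIT; vc=[15,11]
#12 0x1b→b6/s2 MISS; vc=[15,11,22]
#13 0x2a→b10/s2 MISS; vc=[15,11,22,6]
#14 0x1a→b6/s2 VC-HIT; vc=[15,11,22,10]

MISSES = 6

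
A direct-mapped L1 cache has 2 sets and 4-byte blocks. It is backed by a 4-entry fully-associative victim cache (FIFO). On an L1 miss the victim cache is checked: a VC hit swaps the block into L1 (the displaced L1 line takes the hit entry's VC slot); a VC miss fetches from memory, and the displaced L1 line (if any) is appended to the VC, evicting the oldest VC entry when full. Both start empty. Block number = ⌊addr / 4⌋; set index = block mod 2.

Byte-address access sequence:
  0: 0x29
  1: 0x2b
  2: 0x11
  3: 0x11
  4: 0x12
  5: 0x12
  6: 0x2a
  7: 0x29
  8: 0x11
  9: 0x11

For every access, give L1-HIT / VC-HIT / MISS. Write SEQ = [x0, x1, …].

#0 0x29→b10/s0 MISS; vc=[]
#1 0x2b→b10/s0 L1-HIT; vc=[]
#2 0x11→b4/s0 MISS; vc=[10]
#3 0x11→b4/s0 L1-HIT; vc=[10]
#4 0x12→b4/s0 L1-HIT; vc=[10]
#5 0x12→b4/s0 L1-HIT; vc=[10]
#6 0x2a→b10/s0 VC-HIT; vc=[4]
#7 0x29→b10/s0 L1-HIT; vc=[4]
#8 0x11→b4/s0 VC-HIT; vc=[10]
#9 0x11→b4/s0 L1-HIT; vc=[10]

SEQ = [MISS, L1-HIT, MISS, L1-HIT, L1-HIT, L1-HIT, VC-HIT, L1-HIT, VC-HIT, L1-HIT]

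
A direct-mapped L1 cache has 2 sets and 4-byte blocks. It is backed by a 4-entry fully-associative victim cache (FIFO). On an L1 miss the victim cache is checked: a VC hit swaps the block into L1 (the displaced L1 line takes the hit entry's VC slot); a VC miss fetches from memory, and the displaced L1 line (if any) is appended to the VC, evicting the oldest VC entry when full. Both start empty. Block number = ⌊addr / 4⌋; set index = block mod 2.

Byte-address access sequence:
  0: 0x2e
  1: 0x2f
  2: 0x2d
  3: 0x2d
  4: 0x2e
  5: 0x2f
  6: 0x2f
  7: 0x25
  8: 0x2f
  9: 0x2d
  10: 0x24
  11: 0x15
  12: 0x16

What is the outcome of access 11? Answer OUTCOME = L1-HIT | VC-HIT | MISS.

OUTCOME = MISS

  [0] addr=0x2e blk=11 s=1: MISS | VC []
  [1] addr=0x2f blk=11 s=1: L1-HIT | VC []
  [2] addr=0x2d blk=11 s=1: L1-HIT | VC []
  [3] addr=0x2d blk=11 s=1: L1-HIT | VC []
  [4] addr=0x2e blk=11 s=1: L1-HIT | VC []
  [5] addr=0x2f blk=11 s=1: L1-HIT | VC []
  [6] addr=0x2f blk=11 s=1: L1-HIT | VC []
  [7] addr=0x25 blk=9 s=1: MISS | VC [11]
  [8] addr=0x2f blk=11 s=1: VC-HIT | VC [9]
  [9] addr=0x2d blk=11 s=1: L1-HIT | VC [9]
  [10] addr=0x24 blk=9 s=1: VC-HIT | VC [11]
  [11] addr=0x15 blk=5 s=1: MISS | VC [11, 9]
  [12] addr=0x16 blk=5 s=1: L1-HIT | VC [11, 9]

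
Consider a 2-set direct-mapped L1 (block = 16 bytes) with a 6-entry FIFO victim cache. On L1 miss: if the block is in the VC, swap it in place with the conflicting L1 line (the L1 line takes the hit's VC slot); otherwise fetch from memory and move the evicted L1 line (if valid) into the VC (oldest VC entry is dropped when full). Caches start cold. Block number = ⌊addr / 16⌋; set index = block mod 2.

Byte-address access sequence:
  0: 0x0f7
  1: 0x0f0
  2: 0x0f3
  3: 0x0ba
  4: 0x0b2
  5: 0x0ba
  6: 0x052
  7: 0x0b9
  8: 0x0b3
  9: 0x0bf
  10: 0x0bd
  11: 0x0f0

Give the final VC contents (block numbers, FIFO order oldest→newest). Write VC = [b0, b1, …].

#0 0xf7→b15/s1 MISS; vc=[]
#1 0xf0→b15/s1 L1-HIT; vc=[]
#2 0xf3→b15/s1 L1-HIT; vc=[]
#3 0xba→b11/s1 MISS; vc=[15]
#4 0xb2→b11/s1 L1-HIT; vc=[15]
#5 0xba→b11/s1 L1-HIT; vc=[15]
#6 0x52→b5/s1 MISS; vc=[15,11]
#7 0xb9→b11/s1 VC-HIT; vc=[15,5]
#8 0xb3→b11/s1 L1-HIT; vc=[15,5]
#9 0xbf→b11/s1 L1-HIT; vc=[15,5]
#10 0xbd→b11/s1 L1-HIT; vc=[15,5]
#11 0xf0→b15/s1 VC-HIT; vc=[11,5]

VC = [11, 5]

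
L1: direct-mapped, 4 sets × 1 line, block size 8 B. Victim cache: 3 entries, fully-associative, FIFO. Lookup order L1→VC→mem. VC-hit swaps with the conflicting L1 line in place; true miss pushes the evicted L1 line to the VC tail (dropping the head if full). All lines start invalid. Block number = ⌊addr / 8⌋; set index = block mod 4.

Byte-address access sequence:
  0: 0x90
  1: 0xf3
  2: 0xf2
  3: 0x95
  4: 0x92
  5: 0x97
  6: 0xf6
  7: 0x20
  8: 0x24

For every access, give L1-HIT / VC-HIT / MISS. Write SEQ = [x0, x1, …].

SEQ = [MISS, MISS, L1-HIT, VC-HIT, L1-HIT, L1-HIT, VC-HIT, MISS, L1-HIT]

#0 0x90→b18/s2 MISS; vc=[]
#1 0xf3→b30/s2 MISS; vc=[18]
#2 0xf2→b30/s2 L1-HIT; vc=[18]
#3 0x95→b18/s2 VC-HIT; vc=[30]
#4 0x92→b18/s2 L1-HIT; vc=[30]
#5 0x97→b18/s2 L1-HIT; vc=[30]
#6 0xf6→b30/s2 VC-HIT; vc=[18]
#7 0x20→b4/s0 MISS; vc=[18]
#8 0x24→b4/s0 L1-HIT; vc=[18]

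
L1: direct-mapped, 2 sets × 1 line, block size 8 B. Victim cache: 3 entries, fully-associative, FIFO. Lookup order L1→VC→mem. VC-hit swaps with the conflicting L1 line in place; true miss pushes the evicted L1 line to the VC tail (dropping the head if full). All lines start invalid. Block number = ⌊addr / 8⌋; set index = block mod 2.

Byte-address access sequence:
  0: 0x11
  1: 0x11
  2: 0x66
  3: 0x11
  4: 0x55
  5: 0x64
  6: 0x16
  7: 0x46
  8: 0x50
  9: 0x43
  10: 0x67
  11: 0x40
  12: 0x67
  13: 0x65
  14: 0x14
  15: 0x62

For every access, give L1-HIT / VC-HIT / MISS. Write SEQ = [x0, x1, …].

SEQ = [MISS, L1-HIT, MISS, VC-HIT, MISS, VC-HIT, VC-HIT, MISS, VC-HIT, VC-HIT, VC-HIT, VC-HIT, VC-HIT, L1-HIT, VC-HIT, VC-HIT]

#0 0x11→b2/s0 MISS; vc=[]
#1 0x11→b2/s0 L1-HIT; vc=[]
#2 0x66→b12/s0 MISS; vc=[2]
#3 0x11→b2/s0 VC-HIT; vc=[12]
#4 0x55→b10/s0 MISS; vc=[12,2]
#5 0x64→b12/s0 VC-HIT; vc=[10,2]
#6 0x16→b2/s0 VC-HIT; vc=[10,12]
#7 0x46→b8/s0 MISS; vc=[10,12,2]
#8 0x50→b10/s0 VC-HIT; vc=[8,12,2]
#9 0x43→b8/s0 VC-HIT; vc=[10,12,2]
#10 0x67→b12/s0 VC-HIT; vc=[10,8,2]
#11 0x40→b8/s0 VC-HIT; vc=[10,12,2]
#12 0x67→b12/s0 VC-HIT; vc=[10,8,2]
#13 0x65→b12/s0 L1-HIT; vc=[10,8,2]
#14 0x14→b2/s0 VC-HIT; vc=[10,8,12]
#15 0x62→b12/s0 VC-HIT; vc=[10,8,2]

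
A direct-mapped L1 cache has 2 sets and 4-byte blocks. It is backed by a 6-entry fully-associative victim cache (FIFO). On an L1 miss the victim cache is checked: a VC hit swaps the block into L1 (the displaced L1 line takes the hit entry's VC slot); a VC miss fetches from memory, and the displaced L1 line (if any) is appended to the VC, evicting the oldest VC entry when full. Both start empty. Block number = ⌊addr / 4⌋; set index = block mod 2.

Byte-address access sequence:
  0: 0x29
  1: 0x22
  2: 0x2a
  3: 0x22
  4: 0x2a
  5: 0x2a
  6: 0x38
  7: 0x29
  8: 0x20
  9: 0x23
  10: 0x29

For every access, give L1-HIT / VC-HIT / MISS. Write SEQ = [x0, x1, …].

SEQ = [MISS, MISS, VC-HIT, VC-HIT, VC-HIT, L1-HIT, MISS, VC-HIT, VC-HIT, L1-HIT, VC-HIT]

  [0] addr=0x29 blk=10 s=0: MISS | VC []
  [1] addr=0x22 blk=8 s=0: MISS | VC [10]
  [2] addr=0x2a blk=10 s=0: VC-HIT | VC [8]
  [3] addr=0x22 blk=8 s=0: VC-HIT | VC [10]
  [4] addr=0x2a blk=10 s=0: VC-HIT | VC [8]
  [5] addr=0x2a blk=10 s=0: L1-HIT | VC [8]
  [6] addr=0x38 blk=14 s=0: MISS | VC [8, 10]
  [7] addr=0x29 blk=10 s=0: VC-HIT | VC [8, 14]
  [8] addr=0x20 blk=8 s=0: VC-HIT | VC [10, 14]
  [9] addr=0x23 blk=8 s=0: L1-HIT | VC [10, 14]
  [10] addr=0x29 blk=10 s=0: VC-HIT | VC [8, 14]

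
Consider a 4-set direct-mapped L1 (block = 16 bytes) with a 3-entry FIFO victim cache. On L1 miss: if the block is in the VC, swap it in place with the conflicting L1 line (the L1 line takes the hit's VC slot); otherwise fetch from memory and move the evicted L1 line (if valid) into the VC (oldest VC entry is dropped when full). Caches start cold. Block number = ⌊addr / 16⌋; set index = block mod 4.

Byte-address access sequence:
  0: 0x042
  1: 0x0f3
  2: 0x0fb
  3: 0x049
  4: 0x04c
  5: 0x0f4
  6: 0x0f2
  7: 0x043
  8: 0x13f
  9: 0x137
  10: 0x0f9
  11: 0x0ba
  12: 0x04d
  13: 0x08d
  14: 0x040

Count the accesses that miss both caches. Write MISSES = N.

MISSES = 5

  [0] addr=0x42 blk=4 s=0: MISS | VC []
  [1] addr=0xf3 blk=15 s=3: MISS | VC []
  [2] addr=0xfb blk=15 s=3: L1-HIT | VC []
  [3] addr=0x49 blk=4 s=0: L1-HIT | VC []
  [4] addr=0x4c blk=4 s=0: L1-HIT | VC []
  [5] addr=0xf4 blk=15 s=3: L1-HIT | VC []
  [6] addr=0xf2 blk=15 s=3: L1-HIT | VC []
  [7] addr=0x43 blk=4 s=0: L1-HIT | VC []
  [8] addr=0x13f blk=19 s=3: MISS | VC [15]
  [9] addr=0x137 blk=19 s=3: L1-HIT | VC [15]
  [10] addr=0xf9 blk=15 s=3: VC-HIT | VC [19]
  [11] addr=0xba blk=11 s=3: MISS | VC [19, 15]
  [12] addr=0x4d blk=4 s=0: L1-HIT | VC [19, 15]
  [13] addr=0x8d blk=8 s=0: MISS | VC [19, 15, 4]
  [14] addr=0x40 blk=4 s=0: VC-HIT | VC [19, 15, 8]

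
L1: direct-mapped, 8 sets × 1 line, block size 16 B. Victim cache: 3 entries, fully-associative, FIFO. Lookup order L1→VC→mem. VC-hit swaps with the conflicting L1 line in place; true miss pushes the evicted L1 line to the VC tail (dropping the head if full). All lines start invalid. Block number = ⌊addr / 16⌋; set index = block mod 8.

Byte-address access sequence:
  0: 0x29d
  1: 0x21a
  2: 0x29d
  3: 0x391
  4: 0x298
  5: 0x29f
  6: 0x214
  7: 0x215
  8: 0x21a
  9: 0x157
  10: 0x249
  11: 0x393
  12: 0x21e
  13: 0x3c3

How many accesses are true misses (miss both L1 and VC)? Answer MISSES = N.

0: 0x29d (blk 41, set 1) → MISS  vc=[]
1: 0x21a (blk 33, set 1) → MISS  vc=[41]
2: 0x29d (blk 41, set 1) → VC-HIT  vc=[33]
3: 0x391 (blk 57, set 1) → MISS  vc=[33, 41]
4: 0x298 (blk 41, set 1) → VC-HIT  vc=[33, 57]
5: 0x29f (blk 41, set 1) → L1-HIT  vc=[33, 57]
6: 0x214 (blk 33, set 1) → VC-HIT  vc=[41, 57]
7: 0x215 (blk 33, set 1) → L1-HIT  vc=[41, 57]
8: 0x21a (blk 33, set 1) → L1-HIT  vc=[41, 57]
9: 0x157 (blk 21, set 5) → MISS  vc=[41, 57]
10: 0x249 (blk 36, set 4) → MISS  vc=[41, 57]
11: 0x393 (blk 57, set 1) → VC-HIT  vc=[41, 33]
12: 0x21e (blk 33, set 1) → VC-HIT  vc=[41, 57]
13: 0x3c3 (blk 60, set 4) → MISS  vc=[41, 57, 36]

MISSES = 6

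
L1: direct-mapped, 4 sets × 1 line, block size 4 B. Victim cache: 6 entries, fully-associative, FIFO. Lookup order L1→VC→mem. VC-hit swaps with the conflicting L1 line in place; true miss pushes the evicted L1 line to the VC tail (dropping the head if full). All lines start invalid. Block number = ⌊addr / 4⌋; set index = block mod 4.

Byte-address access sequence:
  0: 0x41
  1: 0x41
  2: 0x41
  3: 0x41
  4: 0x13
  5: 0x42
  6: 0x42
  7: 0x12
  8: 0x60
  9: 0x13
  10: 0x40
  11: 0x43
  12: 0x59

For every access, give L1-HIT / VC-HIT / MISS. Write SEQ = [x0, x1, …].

#0 0x41→b16/s0 MISS; vc=[]
#1 0x41→b16/s0 L1-HIT; vc=[]
#2 0x41→b16/s0 L1-HIT; vc=[]
#3 0x41→b16/s0 L1-HIT; vc=[]
#4 0x13→b4/s0 MISS; vc=[16]
#5 0x42→b16/s0 VC-HIT; vc=[4]
#6 0x42→b16/s0 L1-HIT; vc=[4]
#7 0x12→b4/s0 VC-HIT; vc=[16]
#8 0x60→b24/s0 MISS; vc=[16,4]
#9 0x13→b4/s0 VC-HIT; vc=[16,24]
#10 0x40→b16/s0 VC-HIT; vc=[4,24]
#11 0x43→b16/s0 L1-HIT; vc=[4,24]
#12 0x59→b22/s2 MISS; vc=[4,24]

SEQ = [MISS, L1-HIT, L1-HIT, L1-HIT, MISS, VC-HIT, L1-HIT, VC-HIT, MISS, VC-HIT, VC-HIT, L1-HIT, MISS]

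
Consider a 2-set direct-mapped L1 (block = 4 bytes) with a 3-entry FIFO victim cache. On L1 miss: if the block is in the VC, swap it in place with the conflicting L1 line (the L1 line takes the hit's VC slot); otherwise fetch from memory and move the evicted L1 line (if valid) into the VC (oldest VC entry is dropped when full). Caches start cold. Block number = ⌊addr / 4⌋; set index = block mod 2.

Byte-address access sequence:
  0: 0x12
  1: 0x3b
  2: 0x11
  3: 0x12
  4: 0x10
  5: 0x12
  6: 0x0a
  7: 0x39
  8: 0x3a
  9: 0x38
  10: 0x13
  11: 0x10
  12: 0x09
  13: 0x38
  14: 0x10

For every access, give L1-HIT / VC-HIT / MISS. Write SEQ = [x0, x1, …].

#0 0x12→b4/s0 MISS; vc=[]
#1 0x3b→b14/s0 MISS; vc=[4]
#2 0x11→b4/s0 VC-HIT; vc=[14]
#3 0x12→b4/s0 L1-HIT; vc=[14]
#4 0x10→b4/s0 L1-HIT; vc=[14]
#5 0x12→b4/s0 L1-HIT; vc=[14]
#6 0xa→b2/s0 MISS; vc=[14,4]
#7 0x39→b14/s0 VC-HIT; vc=[2,4]
#8 0x3a→b14/s0 L1-HIT; vc=[2,4]
#9 0x38→b14/s0 L1-HIT; vc=[2,4]
#10 0x13→b4/s0 VC-HIT; vc=[2,14]
#11 0x10→b4/s0 L1-HIT; vc=[2,14]
#12 0x9→b2/s0 VC-HIT; vc=[4,14]
#13 0x38→b14/s0 VC-HIT; vc=[4,2]
#14 0x10→b4/s0 VC-HIT; vc=[14,2]

SEQ = [MISS, MISS, VC-HIT, L1-HIT, L1-HIT, L1-HIT, MISS, VC-HIT, L1-HIT, L1-HIT, VC-HIT, L1-HIT, VC-HIT, VC-HIT, VC-HIT]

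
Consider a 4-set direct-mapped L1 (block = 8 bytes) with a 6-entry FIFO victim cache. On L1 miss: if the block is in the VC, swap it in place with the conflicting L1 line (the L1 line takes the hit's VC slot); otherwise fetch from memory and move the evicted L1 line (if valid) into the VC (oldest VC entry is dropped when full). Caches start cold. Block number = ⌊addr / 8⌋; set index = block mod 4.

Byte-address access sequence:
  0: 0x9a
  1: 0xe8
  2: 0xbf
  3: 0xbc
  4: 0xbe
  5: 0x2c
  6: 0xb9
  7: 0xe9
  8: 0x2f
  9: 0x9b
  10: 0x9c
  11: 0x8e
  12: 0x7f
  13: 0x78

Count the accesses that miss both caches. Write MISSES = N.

0: 0x9a (blk 19, set 3) → MISS  vc=[]
1: 0xe8 (blk 29, set 1) → MISS  vc=[]
2: 0xbf (blk 23, set 3) → MISS  vc=[19]
3: 0xbc (blk 23, set 3) → L1-HIT  vc=[19]
4: 0xbe (blk 23, set 3) → L1-HIT  vc=[19]
5: 0x2c (blk 5, set 1) → MISS  vc=[19, 29]
6: 0xb9 (blk 23, set 3) → L1-HIT  vc=[19, 29]
7: 0xe9 (blk 29, set 1) → VC-HIT  vc=[19, 5]
8: 0x2f (blk 5, set 1) → VC-HIT  vc=[19, 29]
9: 0x9b (blk 19, set 3) → VC-HIT  vc=[23, 29]
10: 0x9c (blk 19, set 3) → L1-HIT  vc=[23, 29]
11: 0x8e (blk 17, set 1) → MISS  vc=[23, 29, 5]
12: 0x7f (blk 15, set 3) → MISS  vc=[23, 29, 5, 19]
13: 0x78 (blk 15, set 3) → L1-HIT  vc=[23, 29, 5, 19]

MISSES = 6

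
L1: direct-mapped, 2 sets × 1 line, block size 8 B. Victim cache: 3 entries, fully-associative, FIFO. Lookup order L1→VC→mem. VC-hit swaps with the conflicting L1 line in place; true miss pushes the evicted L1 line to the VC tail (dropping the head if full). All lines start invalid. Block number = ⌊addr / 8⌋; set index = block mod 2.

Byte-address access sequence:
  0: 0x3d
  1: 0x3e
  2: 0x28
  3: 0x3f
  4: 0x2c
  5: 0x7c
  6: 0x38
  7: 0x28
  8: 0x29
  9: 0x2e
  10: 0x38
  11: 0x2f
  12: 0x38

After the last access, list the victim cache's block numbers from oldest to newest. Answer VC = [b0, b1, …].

VC = [15, 5]

  [0] addr=0x3d blk=7 s=1: MISS | VC []
  [1] addr=0x3e blk=7 s=1: L1-HIT | VC []
  [2] addr=0x28 blk=5 s=1: MISS | VC [7]
  [3] addr=0x3f blk=7 s=1: VC-HIT | VC [5]
  [4] addr=0x2c blk=5 s=1: VC-HIT | VC [7]
  [5] addr=0x7c blk=15 s=1: MISS | VC [7, 5]
  [6] addr=0x38 blk=7 s=1: VC-HIT | VC [15, 5]
  [7] addr=0x28 blk=5 s=1: VC-HIT | VC [15, 7]
  [8] addr=0x29 blk=5 s=1: L1-HIT | VC [15, 7]
  [9] addr=0x2e blk=5 s=1: L1-HIT | VC [15, 7]
  [10] addr=0x38 blk=7 s=1: VC-HIT | VC [15, 5]
  [11] addr=0x2f blk=5 s=1: VC-HIT | VC [15, 7]
  [12] addr=0x38 blk=7 s=1: VC-HIT | VC [15, 5]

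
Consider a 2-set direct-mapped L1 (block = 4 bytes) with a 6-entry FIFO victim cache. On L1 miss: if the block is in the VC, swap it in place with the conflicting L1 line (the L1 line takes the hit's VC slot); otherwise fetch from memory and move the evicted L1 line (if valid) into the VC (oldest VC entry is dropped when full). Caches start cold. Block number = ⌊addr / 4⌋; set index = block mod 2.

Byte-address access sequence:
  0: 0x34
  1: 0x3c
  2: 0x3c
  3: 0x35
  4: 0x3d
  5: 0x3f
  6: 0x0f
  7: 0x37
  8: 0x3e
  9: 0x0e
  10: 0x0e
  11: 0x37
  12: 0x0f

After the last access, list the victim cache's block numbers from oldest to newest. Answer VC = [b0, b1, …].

#0 0x34→b13/s1 MISS; vc=[]
#1 0x3c→b15/s1 MISS; vc=[13]
#2 0x3c→b15/s1 L1-HIT; vc=[13]
#3 0x35→b13/s1 VC-HIT; vc=[15]
#4 0x3d→b15/s1 VC-HIT; vc=[13]
#5 0x3f→b15/s1 L1-HIT; vc=[13]
#6 0xf→b3/s1 MISS; vc=[13,15]
#7 0x37→b13/s1 VC-HIT; vc=[3,15]
#8 0x3e→b15/s1 VC-HIT; vc=[3,13]
#9 0xe→b3/s1 VC-HIT; vc=[15,13]
#10 0xe→b3/s1 L1-HIT; vc=[15,13]
#11 0x37→b13/s1 VC-HIT; vc=[15,3]
#12 0xf→b3/s1 VC-HIT; vc=[15,13]

VC = [15, 13]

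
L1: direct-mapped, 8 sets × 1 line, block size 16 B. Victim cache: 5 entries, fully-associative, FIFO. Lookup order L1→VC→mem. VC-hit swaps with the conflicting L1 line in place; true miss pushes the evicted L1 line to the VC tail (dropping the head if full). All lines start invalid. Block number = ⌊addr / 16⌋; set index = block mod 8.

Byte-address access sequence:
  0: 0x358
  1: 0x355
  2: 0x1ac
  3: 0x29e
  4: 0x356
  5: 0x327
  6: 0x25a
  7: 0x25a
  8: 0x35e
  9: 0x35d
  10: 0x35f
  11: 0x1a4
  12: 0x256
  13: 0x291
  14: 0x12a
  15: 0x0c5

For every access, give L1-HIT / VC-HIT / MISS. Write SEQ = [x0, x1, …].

  [0] addr=0x358 blk=53 s=5: MISS | VC []
  [1] addr=0x355 blk=53 s=5: L1-HIT | VC []
  [2] addr=0x1ac blk=26 s=2: MISS | VC []
  [3] addr=0x29e blk=41 s=1: MISS | VC []
  [4] addr=0x356 blk=53 s=5: L1-HIT | VC []
  [5] addr=0x327 blk=50 s=2: MISS | VC [26]
  [6] addr=0x25a blk=37 s=5: MISS | VC [26, 53]
  [7] addr=0x25a blk=37 s=5: L1-HIT | VC [26, 53]
  [8] addr=0x35e blk=53 s=5: VC-HIT | VC [26, 37]
  [9] addr=0x35d blk=53 s=5: L1-HIT | VC [26, 37]
  [10] addr=0x35f blk=53 s=5: L1-HIT | VC [26, 37]
  [11] addr=0x1a4 blk=26 s=2: VC-HIT | VC [50, 37]
  [12] addr=0x256 blk=37 s=5: VC-HIT | VC [50, 53]
  [13] addr=0x291 blk=41 s=1: L1-HIT | VC [50, 53]
  [14] addr=0x12a blk=18 s=2: MISS | VC [50, 53, 26]
  [15] addr=0xc5 blk=12 s=4: MISS | VC [50, 53, 26]

SEQ = [MISS, L1-HIT, MISS, MISS, L1-HIT, MISS, MISS, L1-HIT, VC-HIT, L1-HIT, L1-HIT, VC-HIT, VC-HIT, L1-HIT, MISS, MISS]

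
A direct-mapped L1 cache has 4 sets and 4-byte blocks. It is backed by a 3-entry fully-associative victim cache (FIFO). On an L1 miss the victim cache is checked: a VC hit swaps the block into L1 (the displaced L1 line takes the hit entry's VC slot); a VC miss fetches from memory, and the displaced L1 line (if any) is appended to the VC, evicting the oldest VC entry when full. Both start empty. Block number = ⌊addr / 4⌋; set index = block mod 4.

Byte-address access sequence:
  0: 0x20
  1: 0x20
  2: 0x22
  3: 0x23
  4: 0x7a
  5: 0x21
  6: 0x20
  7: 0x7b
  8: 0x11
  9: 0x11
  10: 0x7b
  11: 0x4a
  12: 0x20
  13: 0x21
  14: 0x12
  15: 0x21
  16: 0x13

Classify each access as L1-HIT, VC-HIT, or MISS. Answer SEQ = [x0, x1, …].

#0 0x20→b8/s0 MISS; vc=[]
#1 0x20→b8/s0 L1-HIT; vc=[]
#2 0x22→b8/s0 L1-HIT; vc=[]
#3 0x23→b8/s0 L1-HIT; vc=[]
#4 0x7a→b30/s2 MISS; vc=[]
#5 0x21→b8/s0 L1-HIT; vc=[]
#6 0x20→b8/s0 L1-HIT; vc=[]
#7 0x7b→b30/s2 L1-HIT; vc=[]
#8 0x11→b4/s0 MISS; vc=[8]
#9 0x11→b4/s0 L1-HIT; vc=[8]
#10 0x7b→b30/s2 L1-HIT; vc=[8]
#11 0x4a→b18/s2 MISS; vc=[8,30]
#12 0x20→b8/s0 VC-HIT; vc=[4,30]
#13 0x21→b8/s0 L1-HIT; vc=[4,30]
#14 0x12→b4/s0 VC-HIT; vc=[8,30]
#15 0x21→b8/s0 VC-HIT; vc=[4,30]
#16 0x13→b4/s0 VC-HIT; vc=[8,30]

SEQ = [MISS, L1-HIT, L1-HIT, L1-HIT, MISS, L1-HIT, L1-HIT, L1-HIT, MISS, L1-HIT, L1-HIT, MISS, VC-HIT, L1-HIT, VC-HIT, VC-HIT, VC-HIT]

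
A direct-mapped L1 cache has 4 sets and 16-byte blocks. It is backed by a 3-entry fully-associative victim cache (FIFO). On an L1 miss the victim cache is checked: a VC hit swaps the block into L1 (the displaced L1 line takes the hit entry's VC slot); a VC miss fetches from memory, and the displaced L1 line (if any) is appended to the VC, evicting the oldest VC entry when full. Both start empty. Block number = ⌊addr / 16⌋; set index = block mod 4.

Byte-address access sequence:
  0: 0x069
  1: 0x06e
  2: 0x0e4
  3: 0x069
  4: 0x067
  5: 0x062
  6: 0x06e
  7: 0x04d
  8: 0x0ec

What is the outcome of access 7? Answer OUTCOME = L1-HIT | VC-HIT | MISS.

OUTCOME = MISS

  [0] addr=0x69 blk=6 s=2: MISS | VC []
  [1] addr=0x6e blk=6 s=2: L1-HIT | VC []
  [2] addr=0xe4 blk=14 s=2: MISS | VC [6]
  [3] addr=0x69 blk=6 s=2: VC-HIT | VC [14]
  [4] addr=0x67 blk=6 s=2: L1-HIT | VC [14]
  [5] addr=0x62 blk=6 s=2: L1-HIT | VC [14]
  [6] addr=0x6e blk=6 s=2: L1-HIT | VC [14]
  [7] addr=0x4d blk=4 s=0: MISS | VC [14]
  [8] addr=0xec blk=14 s=2: VC-HIT | VC [6]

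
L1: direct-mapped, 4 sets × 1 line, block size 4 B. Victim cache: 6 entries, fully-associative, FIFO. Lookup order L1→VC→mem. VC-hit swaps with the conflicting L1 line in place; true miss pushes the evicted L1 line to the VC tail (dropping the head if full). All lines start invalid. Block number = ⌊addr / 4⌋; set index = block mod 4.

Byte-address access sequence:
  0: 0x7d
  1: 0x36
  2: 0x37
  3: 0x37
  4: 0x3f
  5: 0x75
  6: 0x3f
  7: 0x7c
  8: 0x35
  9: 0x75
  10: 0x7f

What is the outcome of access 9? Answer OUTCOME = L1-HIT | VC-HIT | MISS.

OUTCOME = VC-HIT

#0 0x7d→b31/s3 MISS; vc=[]
#1 0x36→b13/s1 MISS; vc=[]
#2 0x37→b13/s1 L1-HIT; vc=[]
#3 0x37→b13/s1 L1-HIT; vc=[]
#4 0x3f→b15/s3 MISS; vc=[31]
#5 0x75→b29/s1 MISS; vc=[31,13]
#6 0x3f→b15/s3 L1-HIT; vc=[31,13]
#7 0x7c→b31/s3 VC-HIT; vc=[15,13]
#8 0x35→b13/s1 VC-HIT; vc=[15,29]
#9 0x75→b29/s1 VC-HIT; vc=[15,13]
#10 0x7f→b31/s3 L1-HIT; vc=[15,13]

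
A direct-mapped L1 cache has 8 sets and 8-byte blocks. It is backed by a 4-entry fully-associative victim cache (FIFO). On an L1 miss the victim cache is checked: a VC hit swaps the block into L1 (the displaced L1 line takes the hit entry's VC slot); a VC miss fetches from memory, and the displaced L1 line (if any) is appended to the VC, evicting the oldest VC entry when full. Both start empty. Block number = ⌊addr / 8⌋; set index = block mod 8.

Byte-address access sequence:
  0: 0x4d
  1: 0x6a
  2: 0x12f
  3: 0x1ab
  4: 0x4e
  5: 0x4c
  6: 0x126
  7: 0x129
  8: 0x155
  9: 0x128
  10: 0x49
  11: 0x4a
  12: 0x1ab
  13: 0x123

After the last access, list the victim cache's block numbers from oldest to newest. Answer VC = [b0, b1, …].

VC = [13, 37]

  [0] addr=0x4d blk=9 s=1: MISS | VC []
  [1] addr=0x6a blk=13 s=5: MISS | VC []
  [2] addr=0x12f blk=37 s=5: MISS | VC [13]
  [3] addr=0x1ab blk=53 s=5: MISS | VC [13, 37]
  [4] addr=0x4e blk=9 s=1: L1-HIT | VC [13, 37]
  [5] addr=0x4c blk=9 s=1: L1-HIT | VC [13, 37]
  [6] addr=0x126 blk=36 s=4: MISS | VC [13, 37]
  [7] addr=0x129 blk=37 s=5: VC-HIT | VC [13, 53]
  [8] addr=0x155 blk=42 s=2: MISS | VC [13, 53]
  [9] addr=0x128 blk=37 s=5: L1-HIT | VC [13, 53]
  [10] addr=0x49 blk=9 s=1: L1-HIT | VC [13, 53]
  [11] addr=0x4a blk=9 s=1: L1-HIT | VC [13, 53]
  [12] addr=0x1ab blk=53 s=5: VC-HIT | VC [13, 37]
  [13] addr=0x123 blk=36 s=4: L1-HIT | VC [13, 37]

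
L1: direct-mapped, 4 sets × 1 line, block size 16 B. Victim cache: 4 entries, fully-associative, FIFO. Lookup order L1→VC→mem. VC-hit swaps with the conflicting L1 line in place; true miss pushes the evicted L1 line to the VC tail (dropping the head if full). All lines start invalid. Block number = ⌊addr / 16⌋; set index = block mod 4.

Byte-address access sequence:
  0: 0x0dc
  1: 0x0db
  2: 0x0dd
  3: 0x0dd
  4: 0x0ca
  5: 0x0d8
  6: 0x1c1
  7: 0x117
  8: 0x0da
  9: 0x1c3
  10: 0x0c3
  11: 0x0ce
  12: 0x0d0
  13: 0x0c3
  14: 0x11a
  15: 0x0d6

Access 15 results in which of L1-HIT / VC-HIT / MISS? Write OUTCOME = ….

  [0] addr=0xdc blk=13 s=1: MISS | VC []
  [1] addr=0xdb blk=13 s=1: L1-HIT | VC []
  [2] addr=0xdd blk=13 s=1: L1-HIT | VC []
  [3] addr=0xdd blk=13 s=1: L1-HIT | VC []
  [4] addr=0xca blk=12 s=0: MISS | VC []
  [5] addr=0xd8 blk=13 s=1: L1-HIT | VC []
  [6] addr=0x1c1 blk=28 s=0: MISS | VC [12]
  [7] addr=0x117 blk=17 s=1: MISS | VC [12, 13]
  [8] addr=0xda blk=13 s=1: VC-HIT | VC [12, 17]
  [9] addr=0x1c3 blk=28 s=0: L1-HIT | VC [12, 17]
  [10] addr=0xc3 blk=12 s=0: VC-HIT | VC [28, 17]
  [11] addr=0xce blk=12 s=0: L1-HIT | VC [28, 17]
  [12] addr=0xd0 blk=13 s=1: L1-HIT | VC [28, 17]
  [13] addr=0xc3 blk=12 s=0: L1-HIT | VC [28, 17]
  [14] addr=0x11a blk=17 s=1: VC-HIT | VC [28, 13]
  [15] addr=0xd6 blk=13 s=1: VC-HIT | VC [28, 17]

OUTCOME = VC-HIT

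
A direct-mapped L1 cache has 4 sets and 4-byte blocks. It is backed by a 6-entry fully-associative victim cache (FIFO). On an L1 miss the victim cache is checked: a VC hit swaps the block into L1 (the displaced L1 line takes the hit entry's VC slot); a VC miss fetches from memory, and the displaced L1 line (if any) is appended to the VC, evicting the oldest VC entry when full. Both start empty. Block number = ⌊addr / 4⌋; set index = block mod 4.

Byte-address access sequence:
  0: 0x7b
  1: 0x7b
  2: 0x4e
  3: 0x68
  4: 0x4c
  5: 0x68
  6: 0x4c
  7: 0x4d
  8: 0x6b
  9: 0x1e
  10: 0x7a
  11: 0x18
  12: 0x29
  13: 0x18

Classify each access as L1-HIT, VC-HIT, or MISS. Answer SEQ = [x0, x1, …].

#0 0x7b→b30/s2 MISS; vc=[]
#1 0x7b→b30/s2 L1-HIT; vc=[]
#2 0x4e→b19/s3 MISS; vc=[]
#3 0x68→b26/s2 MISS; vc=[30]
#4 0x4c→b19/s3 L1-HIT; vc=[30]
#5 0x68→b26/s2 L1-HIT; vc=[30]
#6 0x4c→b19/s3 L1-HIT; vc=[30]
#7 0x4d→b19/s3 L1-HIT; vc=[30]
#8 0x6b→b26/s2 L1-HIT; vc=[30]
#9 0x1e→b7/s3 MISS; vc=[30,19]
#10 0x7a→b30/s2 VC-HIT; vc=[26,19]
#11 0x18→b6/s2 MISS; vc=[26,19,30]
#12 0x29→b10/s2 MISS; vc=[26,19,30,6]
#13 0x18→b6/s2 VC-HIT; vc=[26,19,30,10]

SEQ = [MISS, L1-HIT, MISS, MISS, L1-HIT, L1-HIT, L1-HIT, L1-HIT, L1-HIT, MISS, VC-HIT, MISS, MISS, VC-HIT]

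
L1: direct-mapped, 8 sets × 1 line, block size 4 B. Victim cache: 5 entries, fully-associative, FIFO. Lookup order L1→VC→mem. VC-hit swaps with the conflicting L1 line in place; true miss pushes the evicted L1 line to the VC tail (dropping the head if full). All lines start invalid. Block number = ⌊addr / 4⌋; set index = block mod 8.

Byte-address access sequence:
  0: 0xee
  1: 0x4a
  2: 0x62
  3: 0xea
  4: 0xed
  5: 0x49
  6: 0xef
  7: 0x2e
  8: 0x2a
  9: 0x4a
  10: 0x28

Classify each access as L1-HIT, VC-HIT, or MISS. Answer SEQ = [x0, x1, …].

0: 0xee (blk 59, set 3) → MISS  vc=[]
1: 0x4a (blk 18, set 2) → MISS  vc=[]
2: 0x62 (blk 24, set 0) → MISS  vc=[]
3: 0xea (blk 58, set 2) → MISS  vc=[18]
4: 0xed (blk 59, set 3) → L1-HIT  vc=[18]
5: 0x49 (blk 18, set 2) → VC-HIT  vc=[58]
6: 0xef (blk 59, set 3) → L1-HIT  vc=[58]
7: 0x2e (blk 11, set 3) → MISS  vc=[58, 59]
8: 0x2a (blk 10, set 2) → MISS  vc=[58, 59, 18]
9: 0x4a (blk 18, set 2) → VC-HIT  vc=[58, 59, 10]
10: 0x28 (blk 10, set 2) → VC-HIT  vc=[58, 59, 18]

SEQ = [MISS, MISS, MISS, MISS, L1-HIT, VC-HIT, L1-HIT, MISS, MISS, VC-HIT, VC-HIT]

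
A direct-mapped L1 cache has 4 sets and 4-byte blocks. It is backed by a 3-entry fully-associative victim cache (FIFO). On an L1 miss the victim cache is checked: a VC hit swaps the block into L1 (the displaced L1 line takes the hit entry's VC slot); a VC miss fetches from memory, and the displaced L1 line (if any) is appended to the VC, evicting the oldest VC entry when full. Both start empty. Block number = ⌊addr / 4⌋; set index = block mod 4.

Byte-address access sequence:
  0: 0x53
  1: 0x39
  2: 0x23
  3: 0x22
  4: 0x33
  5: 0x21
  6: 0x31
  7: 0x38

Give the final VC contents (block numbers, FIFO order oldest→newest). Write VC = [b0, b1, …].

VC = [20, 8]

  [0] addr=0x53 blk=20 s=0: MISS | VC []
  [1] addr=0x39 blk=14 s=2: MISS | VC []
  [2] addr=0x23 blk=8 s=0: MISS | VC [20]
  [3] addr=0x22 blk=8 s=0: L1-HIT | VC [20]
  [4] addr=0x33 blk=12 s=0: MISS | VC [20, 8]
  [5] addr=0x21 blk=8 s=0: VC-HIT | VC [20, 12]
  [6] addr=0x31 blk=12 s=0: VC-HIT | VC [20, 8]
  [7] addr=0x38 blk=14 s=2: L1-HIT | VC [20, 8]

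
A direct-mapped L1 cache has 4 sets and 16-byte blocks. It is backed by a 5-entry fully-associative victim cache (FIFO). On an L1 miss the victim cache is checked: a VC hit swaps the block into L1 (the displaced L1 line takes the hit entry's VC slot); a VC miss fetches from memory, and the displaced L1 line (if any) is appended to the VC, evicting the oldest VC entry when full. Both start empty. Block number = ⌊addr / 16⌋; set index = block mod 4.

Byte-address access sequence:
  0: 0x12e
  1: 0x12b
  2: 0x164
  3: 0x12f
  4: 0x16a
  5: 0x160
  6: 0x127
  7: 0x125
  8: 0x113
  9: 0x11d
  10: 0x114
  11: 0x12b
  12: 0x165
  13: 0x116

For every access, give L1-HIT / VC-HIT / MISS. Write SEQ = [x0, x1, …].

  [0] addr=0x12e blk=18 s=2: MISS | VC []
  [1] addr=0x12b blk=18 s=2: L1-HIT | VC []
  [2] addr=0x164 blk=22 s=2: MISS | VC [18]
  [3] addr=0x12f blk=18 s=2: VC-HIT | VC [22]
  [4] addr=0x16a blk=22 s=2: VC-HIT | VC [18]
  [5] addr=0x160 blk=22 s=2: L1-HIT | VC [18]
  [6] addr=0x127 blk=18 s=2: VC-HIT | VC [22]
  [7] addr=0x125 blk=18 s=2: L1-HIT | VC [22]
  [8] addr=0x113 blk=17 s=1: MISS | VC [22]
  [9] addr=0x11d blk=17 s=1: L1-HIT | VC [22]
  [10] addr=0x114 blk=17 s=1: L1-HIT | VC [22]
  [11] addr=0x12b blk=18 s=2: L1-HIT | VC [22]
  [12] addr=0x165 blk=22 s=2: VC-HIT | VC [18]
  [13] addr=0x116 blk=17 s=1: L1-HIT | VC [18]

SEQ = [MISS, L1-HIT, MISS, VC-HIT, VC-HIT, L1-HIT, VC-HIT, L1-HIT, MISS, L1-HIT, L1-HIT, L1-HIT, VC-HIT, L1-HIT]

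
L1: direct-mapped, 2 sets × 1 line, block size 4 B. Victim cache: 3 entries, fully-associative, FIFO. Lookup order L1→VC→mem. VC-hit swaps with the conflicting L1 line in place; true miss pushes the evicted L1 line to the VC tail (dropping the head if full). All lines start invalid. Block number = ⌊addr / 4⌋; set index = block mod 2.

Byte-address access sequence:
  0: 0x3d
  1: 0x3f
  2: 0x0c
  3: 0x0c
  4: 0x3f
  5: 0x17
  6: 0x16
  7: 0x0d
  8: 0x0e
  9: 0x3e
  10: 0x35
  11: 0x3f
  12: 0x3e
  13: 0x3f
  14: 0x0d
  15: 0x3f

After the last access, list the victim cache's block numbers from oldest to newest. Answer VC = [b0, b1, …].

VC = [5, 3, 13]

#0 0x3d→b15/s1 MISS; vc=[]
#1 0x3f→b15/s1 L1-HIT; vc=[]
#2 0xc→b3/s1 MISS; vc=[15]
#3 0xc→b3/s1 L1-HIT; vc=[15]
#4 0x3f→b15/s1 VC-HIT; vc=[3]
#5 0x17→b5/s1 MISS; vc=[3,15]
#6 0x16→b5/s1 L1-HIT; vc=[3,15]
#7 0xd→b3/s1 VC-HIT; vc=[5,15]
#8 0xe→b3/s1 L1-HIT; vc=[5,15]
#9 0x3e→b15/s1 VC-HIT; vc=[5,3]
#10 0x35→b13/s1 MISS; vc=[5,3,15]
#11 0x3f→b15/s1 VC-HIT; vc=[5,3,13]
#12 0x3e→b15/s1 L1-HIT; vc=[5,3,13]
#13 0x3f→b15/s1 L1-HIT; vc=[5,3,13]
#14 0xd→b3/s1 VC-HIT; vc=[5,15,13]
#15 0x3f→b15/s1 VC-HIT; vc=[5,3,13]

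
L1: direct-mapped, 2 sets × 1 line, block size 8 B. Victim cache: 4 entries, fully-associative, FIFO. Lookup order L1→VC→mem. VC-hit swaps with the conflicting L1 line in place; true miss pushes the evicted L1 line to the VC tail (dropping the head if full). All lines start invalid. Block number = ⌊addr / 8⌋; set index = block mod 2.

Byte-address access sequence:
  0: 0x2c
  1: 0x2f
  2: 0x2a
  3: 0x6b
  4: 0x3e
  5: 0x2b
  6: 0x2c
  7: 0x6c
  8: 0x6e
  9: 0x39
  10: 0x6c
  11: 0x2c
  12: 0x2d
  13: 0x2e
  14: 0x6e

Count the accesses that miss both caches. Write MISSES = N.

MISSES = 3

#0 0x2c→b5/s1 MISS; vc=[]
#1 0x2f→b5/s1 L1-HIT; vc=[]
#2 0x2a→b5/s1 L1-HIT; vc=[]
#3 0x6b→b13/s1 MISS; vc=[5]
#4 0x3e→b7/s1 MISS; vc=[5,13]
#5 0x2b→b5/s1 VC-HIT; vc=[7,13]
#6 0x2c→b5/s1 L1-HIT; vc=[7,13]
#7 0x6c→b13/s1 VC-HIT; vc=[7,5]
#8 0x6e→b13/s1 L1-HIT; vc=[7,5]
#9 0x39→b7/s1 VC-HIT; vc=[13,5]
#10 0x6c→b13/s1 VC-HIT; vc=[7,5]
#11 0x2c→b5/s1 VC-HIT; vc=[7,13]
#12 0x2d→b5/s1 L1-HIT; vc=[7,13]
#13 0x2e→b5/s1 L1-HIT; vc=[7,13]
#14 0x6e→b13/s1 VC-HIT; vc=[7,5]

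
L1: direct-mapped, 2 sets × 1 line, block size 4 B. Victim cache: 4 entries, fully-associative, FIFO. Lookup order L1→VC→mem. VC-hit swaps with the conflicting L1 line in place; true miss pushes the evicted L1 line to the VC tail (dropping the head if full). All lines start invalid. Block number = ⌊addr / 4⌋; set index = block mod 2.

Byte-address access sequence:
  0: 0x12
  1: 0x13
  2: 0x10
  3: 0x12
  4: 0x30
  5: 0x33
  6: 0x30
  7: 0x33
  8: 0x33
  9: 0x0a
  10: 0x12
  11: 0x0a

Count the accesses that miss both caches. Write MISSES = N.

MISSES = 3

0: 0x12 (blk 4, set 0) → MISS  vc=[]
1: 0x13 (blk 4, set 0) → L1-HIT  vc=[]
2: 0x10 (blk 4, set 0) → L1-HIT  vc=[]
3: 0x12 (blk 4, set 0) → L1-HIT  vc=[]
4: 0x30 (blk 12, set 0) → MISS  vc=[4]
5: 0x33 (blk 12, set 0) → L1-HIT  vc=[4]
6: 0x30 (blk 12, set 0) → L1-HIT  vc=[4]
7: 0x33 (blk 12, set 0) → L1-HIT  vc=[4]
8: 0x33 (blk 12, set 0) → L1-HIT  vc=[4]
9: 0xa (blk 2, set 0) → MISS  vc=[4, 12]
10: 0x12 (blk 4, set 0) → VC-HIT  vc=[2, 12]
11: 0xa (blk 2, set 0) → VC-HIT  vc=[4, 12]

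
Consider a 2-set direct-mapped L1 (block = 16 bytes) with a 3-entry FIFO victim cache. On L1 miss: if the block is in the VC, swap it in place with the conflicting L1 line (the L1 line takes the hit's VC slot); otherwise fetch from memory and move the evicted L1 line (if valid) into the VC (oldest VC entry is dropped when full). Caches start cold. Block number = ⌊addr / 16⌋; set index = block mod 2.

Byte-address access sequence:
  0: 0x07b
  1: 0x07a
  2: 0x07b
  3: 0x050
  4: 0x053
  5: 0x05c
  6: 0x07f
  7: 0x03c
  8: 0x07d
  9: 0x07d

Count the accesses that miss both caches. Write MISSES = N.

  [0] addr=0x7b blk=7 s=1: MISS | VC []
  [1] addr=0x7a blk=7 s=1: L1-HIT | VC []
  [2] addr=0x7b blk=7 s=1: L1-HIT | VC []
  [3] addr=0x50 blk=5 s=1: MISS | VC [7]
  [4] addr=0x53 blk=5 s=1: L1-HIT | VC [7]
  [5] addr=0x5c blk=5 s=1: L1-HIT | VC [7]
  [6] addr=0x7f blk=7 s=1: VC-HIT | VC [5]
  [7] addr=0x3c blk=3 s=1: MISS | VC [5, 7]
  [8] addr=0x7d blk=7 s=1: VC-HIT | VC [5, 3]
  [9] addr=0x7d blk=7 s=1: L1-HIT | VC [5, 3]

MISSES = 3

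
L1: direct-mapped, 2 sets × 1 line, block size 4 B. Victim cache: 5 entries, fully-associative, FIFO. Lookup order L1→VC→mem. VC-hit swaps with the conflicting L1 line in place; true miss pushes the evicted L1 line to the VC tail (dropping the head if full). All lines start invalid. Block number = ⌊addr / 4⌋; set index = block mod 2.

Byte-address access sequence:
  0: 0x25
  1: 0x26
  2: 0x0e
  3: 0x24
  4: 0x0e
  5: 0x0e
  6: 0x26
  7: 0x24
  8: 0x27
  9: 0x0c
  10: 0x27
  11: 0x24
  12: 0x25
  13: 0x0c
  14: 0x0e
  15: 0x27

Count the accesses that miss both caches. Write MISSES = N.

MISSES = 2

#0 0x25→b9/s1 MISS; vc=[]
#1 0x26→b9/s1 L1-HIT; vc=[]
#2 0xe→b3/s1 MISS; vc=[9]
#3 0x24→b9/s1 VC-HIT; vc=[3]
#4 0xe→b3/s1 VC-HIT; vc=[9]
#5 0xe→b3/s1 L1-HIT; vc=[9]
#6 0x26→b9/s1 VC-HIT; vc=[3]
#7 0x24→b9/s1 L1-HIT; vc=[3]
#8 0x27→b9/s1 L1-HIT; vc=[3]
#9 0xc→b3/s1 VC-HIT; vc=[9]
#10 0x27→b9/s1 VC-HIT; vc=[3]
#11 0x24→b9/s1 L1-HIT; vc=[3]
#12 0x25→b9/s1 L1-HIT; vc=[3]
#13 0xc→b3/s1 VC-HIT; vc=[9]
#14 0xe→b3/s1 L1-HIT; vc=[9]
#15 0x27→b9/s1 VC-HIT; vc=[3]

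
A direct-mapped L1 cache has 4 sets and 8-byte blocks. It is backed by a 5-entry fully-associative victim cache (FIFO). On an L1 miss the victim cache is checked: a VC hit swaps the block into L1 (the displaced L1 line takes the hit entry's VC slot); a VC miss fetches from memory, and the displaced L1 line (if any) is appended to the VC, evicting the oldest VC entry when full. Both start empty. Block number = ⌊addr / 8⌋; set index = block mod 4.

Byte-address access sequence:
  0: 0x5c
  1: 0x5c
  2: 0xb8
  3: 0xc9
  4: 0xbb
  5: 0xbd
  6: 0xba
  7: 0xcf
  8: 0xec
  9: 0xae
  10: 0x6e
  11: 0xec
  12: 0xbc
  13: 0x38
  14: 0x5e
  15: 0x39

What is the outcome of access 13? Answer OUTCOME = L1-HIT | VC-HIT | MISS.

0: 0x5c (blk 11, set 3) → MISS  vc=[]
1: 0x5c (blk 11, set 3) → L1-HIT  vc=[]
2: 0xb8 (blk 23, set 3) → MISS  vc=[11]
3: 0xc9 (blk 25, set 1) → MISS  vc=[11]
4: 0xbb (blk 23, set 3) → L1-HIT  vc=[11]
5: 0xbd (blk 23, set 3) → L1-HIT  vc=[11]
6: 0xba (blk 23, set 3) → L1-HIT  vc=[11]
7: 0xcf (blk 25, set 1) → L1-HIT  vc=[11]
8: 0xec (blk 29, set 1) → MISS  vc=[11, 25]
9: 0xae (blk 21, set 1) → MISS  vc=[11, 25, 29]
10: 0x6e (blk 13, set 1) → MISS  vc=[11, 25, 29, 21]
11: 0xec (blk 29, set 1) → VC-HIT  vc=[11, 25, 13, 21]
12: 0xbc (blk 23, set 3) → L1-HIT  vc=[11, 25, 13, 21]
13: 0x38 (blk 7, set 3) → MISS  vc=[11, 25, 13, 21, 23]
14: 0x5e (blk 11, set 3) → VC-HIT  vc=[7, 25, 13, 21, 23]
15: 0x39 (blk 7, set 3) → VC-HIT  vc=[11, 25, 13, 21, 23]

OUTCOME = MISS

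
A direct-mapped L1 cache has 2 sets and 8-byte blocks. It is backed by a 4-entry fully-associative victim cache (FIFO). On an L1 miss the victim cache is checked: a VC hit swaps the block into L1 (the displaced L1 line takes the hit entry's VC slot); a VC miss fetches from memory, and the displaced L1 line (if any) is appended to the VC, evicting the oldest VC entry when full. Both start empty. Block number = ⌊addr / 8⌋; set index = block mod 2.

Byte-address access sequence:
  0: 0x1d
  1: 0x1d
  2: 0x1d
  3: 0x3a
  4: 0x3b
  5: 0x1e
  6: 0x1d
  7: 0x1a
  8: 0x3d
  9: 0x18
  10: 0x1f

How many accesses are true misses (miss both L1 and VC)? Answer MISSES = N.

#0 0x1d→b3/s1 MISS; vc=[]
#1 0x1d→b3/s1 L1-HIT; vc=[]
#2 0x1d→b3/s1 L1-HIT; vc=[]
#3 0x3a→b7/s1 MISS; vc=[3]
#4 0x3b→b7/s1 L1-HIT; vc=[3]
#5 0x1e→b3/s1 VC-HIT; vc=[7]
#6 0x1d→b3/s1 L1-HIT; vc=[7]
#7 0x1a→b3/s1 L1-HIT; vc=[7]
#8 0x3d→b7/s1 VC-HIT; vc=[3]
#9 0x18→b3/s1 VC-HIT; vc=[7]
#10 0x1f→b3/s1 L1-HIT; vc=[7]

MISSES = 2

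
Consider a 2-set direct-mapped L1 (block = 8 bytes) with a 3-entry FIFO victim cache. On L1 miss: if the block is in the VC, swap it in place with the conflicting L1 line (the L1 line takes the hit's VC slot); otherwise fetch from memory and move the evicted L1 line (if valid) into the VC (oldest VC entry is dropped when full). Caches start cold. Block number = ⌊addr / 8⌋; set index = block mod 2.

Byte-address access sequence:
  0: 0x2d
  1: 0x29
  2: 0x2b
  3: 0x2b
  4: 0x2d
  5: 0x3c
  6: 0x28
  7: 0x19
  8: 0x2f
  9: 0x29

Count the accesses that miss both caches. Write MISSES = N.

0: 0x2d (blk 5, set 1) → MISS  vc=[]
1: 0x29 (blk 5, set 1) → L1-HIT  vc=[]
2: 0x2b (blk 5, set 1) → L1-HIT  vc=[]
3: 0x2b (blk 5, set 1) → L1-HIT  vc=[]
4: 0x2d (blk 5, set 1) → L1-HIT  vc=[]
5: 0x3c (blk 7, set 1) → MISS  vc=[5]
6: 0x28 (blk 5, set 1) → VC-HIT  vc=[7]
7: 0x19 (blk 3, set 1) → MISS  vc=[7, 5]
8: 0x2f (blk 5, set 1) → VC-HIT  vc=[7, 3]
9: 0x29 (blk 5, set 1) → L1-HIT  vc=[7, 3]

MISSES = 3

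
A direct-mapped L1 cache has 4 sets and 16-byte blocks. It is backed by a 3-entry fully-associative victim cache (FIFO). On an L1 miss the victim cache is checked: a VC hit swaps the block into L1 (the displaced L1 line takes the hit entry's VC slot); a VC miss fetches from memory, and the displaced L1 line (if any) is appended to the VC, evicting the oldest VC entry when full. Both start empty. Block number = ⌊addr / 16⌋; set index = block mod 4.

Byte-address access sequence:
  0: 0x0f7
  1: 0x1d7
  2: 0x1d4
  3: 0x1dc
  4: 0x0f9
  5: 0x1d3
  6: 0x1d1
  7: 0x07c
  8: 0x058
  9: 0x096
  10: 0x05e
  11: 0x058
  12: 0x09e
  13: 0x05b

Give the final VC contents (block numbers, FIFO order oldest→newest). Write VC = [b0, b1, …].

  [0] addr=0xf7 blk=15 s=3: MISS | VC []
  [1] addr=0x1d7 blk=29 s=1: MISS | VC []
  [2] addr=0x1d4 blk=29 s=1: L1-HIT | VC []
  [3] addr=0x1dc blk=29 s=1: L1-HIT | VC []
  [4] addr=0xf9 blk=15 s=3: L1-HIT | VC []
  [5] addr=0x1d3 blk=29 s=1: L1-HIT | VC []
  [6] addr=0x1d1 blk=29 s=1: L1-HIT | VC []
  [7] addr=0x7c blk=7 s=3: MISS | VC [15]
  [8] addr=0x58 blk=5 s=1: MISS | VC [15, 29]
  [9] addr=0x96 blk=9 s=1: MISS | VC [15, 29, 5]
  [10] addr=0x5e blk=5 s=1: VC-HIT | VC [15, 29, 9]
  [11] addr=0x58 blk=5 s=1: L1-HIT | VC [15, 29, 9]
  [12] addr=0x9e blk=9 s=1: VC-HIT | VC [15, 29, 5]
  [13] addr=0x5b blk=5 s=1: VC-HIT | VC [15, 29, 9]

VC = [15, 29, 9]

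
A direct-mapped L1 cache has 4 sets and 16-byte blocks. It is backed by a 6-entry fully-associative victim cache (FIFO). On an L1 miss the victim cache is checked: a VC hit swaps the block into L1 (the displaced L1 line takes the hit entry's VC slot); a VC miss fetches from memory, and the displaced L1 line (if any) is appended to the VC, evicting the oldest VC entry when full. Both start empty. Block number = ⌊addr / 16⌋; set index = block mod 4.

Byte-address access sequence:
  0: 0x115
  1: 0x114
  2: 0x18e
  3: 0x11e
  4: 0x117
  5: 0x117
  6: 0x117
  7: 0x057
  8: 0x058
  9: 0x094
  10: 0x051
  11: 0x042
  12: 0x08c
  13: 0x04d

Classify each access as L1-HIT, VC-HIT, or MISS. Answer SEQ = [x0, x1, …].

SEQ = [MISS, L1-HIT, MISS, L1-HIT, L1-HIT, L1-HIT, L1-HIT, MISS, L1-HIT, MISS, VC-HIT, MISS, MISS, VC-HIT]

#0 0x115→b17/s1 MISS; vc=[]
#1 0x114→b17/s1 L1-HIT; vc=[]
#2 0x18e→b24/s0 MISS; vc=[]
#3 0x11e→b17/s1 L1-HIT; vc=[]
#4 0x117→b17/s1 L1-HIT; vc=[]
#5 0x117→b17/s1 L1-HIT; vc=[]
#6 0x117→b17/s1 L1-HIT; vc=[]
#7 0x57→b5/s1 MISS; vc=[17]
#8 0x58→b5/s1 L1-HIT; vc=[17]
#9 0x94→b9/s1 MISS; vc=[17,5]
#10 0x51→b5/s1 VC-HIT; vc=[17,9]
#11 0x42→b4/s0 MISS; vc=[17,9,24]
#12 0x8c→b8/s0 MISS; vc=[17,9,24,4]
#13 0x4d→b4/s0 VC-HIT; vc=[17,9,24,8]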